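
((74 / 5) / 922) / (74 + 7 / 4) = 148 / 698415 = 0.00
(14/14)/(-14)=-1/14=-0.07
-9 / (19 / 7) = -63 / 19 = -3.32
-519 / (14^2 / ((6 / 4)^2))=-4671 / 784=-5.96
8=8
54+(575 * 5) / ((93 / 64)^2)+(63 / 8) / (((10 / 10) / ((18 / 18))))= 98489255 / 69192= 1423.42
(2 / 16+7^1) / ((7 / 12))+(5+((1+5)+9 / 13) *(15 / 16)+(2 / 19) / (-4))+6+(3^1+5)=1036349 / 27664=37.46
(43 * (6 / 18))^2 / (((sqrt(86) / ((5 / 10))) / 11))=473 * sqrt(86) / 36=121.85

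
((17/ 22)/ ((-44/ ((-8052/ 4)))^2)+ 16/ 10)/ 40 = 2849381/ 70400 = 40.47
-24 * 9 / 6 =-36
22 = 22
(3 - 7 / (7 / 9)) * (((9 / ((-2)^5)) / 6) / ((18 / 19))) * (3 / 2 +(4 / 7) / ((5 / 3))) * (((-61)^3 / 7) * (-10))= 556330431 / 3136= 177401.29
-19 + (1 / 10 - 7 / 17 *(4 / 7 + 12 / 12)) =-3323 / 170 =-19.55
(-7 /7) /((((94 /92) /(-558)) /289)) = 7418052 /47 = 157830.89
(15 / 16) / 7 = 15 / 112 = 0.13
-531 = -531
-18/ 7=-2.57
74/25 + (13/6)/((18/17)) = 13517/2700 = 5.01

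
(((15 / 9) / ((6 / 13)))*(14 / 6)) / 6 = 455 / 324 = 1.40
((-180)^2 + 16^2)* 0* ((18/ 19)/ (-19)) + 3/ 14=3/ 14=0.21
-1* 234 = -234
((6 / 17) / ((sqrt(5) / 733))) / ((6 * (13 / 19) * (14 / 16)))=32.21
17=17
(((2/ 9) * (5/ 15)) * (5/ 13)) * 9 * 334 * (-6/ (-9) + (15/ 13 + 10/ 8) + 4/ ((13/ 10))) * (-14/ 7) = -1601530/ 1521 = -1052.95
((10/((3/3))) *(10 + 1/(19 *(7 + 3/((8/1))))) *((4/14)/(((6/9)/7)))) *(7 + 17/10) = 2927898/1121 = 2611.86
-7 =-7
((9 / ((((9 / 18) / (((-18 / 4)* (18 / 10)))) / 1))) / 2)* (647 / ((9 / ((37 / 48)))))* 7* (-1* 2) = 4524471 / 80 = 56555.89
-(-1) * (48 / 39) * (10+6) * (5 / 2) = 640 / 13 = 49.23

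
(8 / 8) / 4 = 1 / 4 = 0.25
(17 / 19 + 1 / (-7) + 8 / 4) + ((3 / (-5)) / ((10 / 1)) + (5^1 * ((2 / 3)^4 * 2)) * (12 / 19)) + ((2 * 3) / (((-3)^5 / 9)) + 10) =2462927 / 179550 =13.72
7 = 7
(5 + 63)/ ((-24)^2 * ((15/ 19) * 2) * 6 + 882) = 646/ 60219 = 0.01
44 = 44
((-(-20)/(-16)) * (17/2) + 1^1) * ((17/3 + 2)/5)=-1771/120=-14.76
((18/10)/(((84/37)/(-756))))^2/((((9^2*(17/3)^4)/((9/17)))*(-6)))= -26946027/70992850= -0.38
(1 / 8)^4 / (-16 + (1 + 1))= -1 / 57344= -0.00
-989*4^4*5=-1265920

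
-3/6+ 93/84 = 17/28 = 0.61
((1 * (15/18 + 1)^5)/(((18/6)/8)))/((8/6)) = 161051/3888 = 41.42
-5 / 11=-0.45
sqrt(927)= 3 * sqrt(103)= 30.45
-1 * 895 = -895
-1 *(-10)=10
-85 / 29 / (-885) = 0.00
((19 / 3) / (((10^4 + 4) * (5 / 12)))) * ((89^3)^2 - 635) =755109517.49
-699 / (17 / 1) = -699 / 17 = -41.12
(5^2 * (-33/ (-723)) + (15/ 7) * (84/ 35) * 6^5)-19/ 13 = 877032460/ 21931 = 39990.54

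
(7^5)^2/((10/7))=1977326743/10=197732674.30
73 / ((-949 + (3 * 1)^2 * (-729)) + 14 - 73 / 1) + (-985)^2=7343632952 / 7569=970224.99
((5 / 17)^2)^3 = 15625 / 24137569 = 0.00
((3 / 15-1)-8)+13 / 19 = -771 / 95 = -8.12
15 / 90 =1 / 6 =0.17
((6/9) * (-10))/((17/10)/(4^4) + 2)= -51200/15411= -3.32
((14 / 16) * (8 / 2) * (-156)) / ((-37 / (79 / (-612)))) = -7189 / 3774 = -1.90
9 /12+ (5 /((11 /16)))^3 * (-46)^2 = 4333571993 /5324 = 813969.19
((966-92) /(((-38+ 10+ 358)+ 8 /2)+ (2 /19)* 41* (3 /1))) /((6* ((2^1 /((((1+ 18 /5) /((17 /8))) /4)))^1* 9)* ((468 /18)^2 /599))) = 114390431 /10226960640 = 0.01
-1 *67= -67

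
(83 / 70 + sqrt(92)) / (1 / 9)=97.00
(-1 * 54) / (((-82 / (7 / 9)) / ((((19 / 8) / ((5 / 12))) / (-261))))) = -133 / 11890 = -0.01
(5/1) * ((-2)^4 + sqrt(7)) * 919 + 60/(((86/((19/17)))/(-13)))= 4595 * sqrt(7) + 53735710/731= 85667.09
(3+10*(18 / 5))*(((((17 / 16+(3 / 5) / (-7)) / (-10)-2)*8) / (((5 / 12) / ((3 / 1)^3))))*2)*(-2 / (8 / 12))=222652638 / 875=254460.16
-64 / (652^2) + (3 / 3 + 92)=2470913 / 26569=93.00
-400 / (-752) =25 / 47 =0.53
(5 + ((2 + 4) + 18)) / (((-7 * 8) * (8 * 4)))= -29 / 1792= -0.02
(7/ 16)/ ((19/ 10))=35/ 152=0.23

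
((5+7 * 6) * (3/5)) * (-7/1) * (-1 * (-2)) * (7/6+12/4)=-1645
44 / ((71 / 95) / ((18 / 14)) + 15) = 18810 / 6661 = 2.82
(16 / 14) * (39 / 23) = 312 / 161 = 1.94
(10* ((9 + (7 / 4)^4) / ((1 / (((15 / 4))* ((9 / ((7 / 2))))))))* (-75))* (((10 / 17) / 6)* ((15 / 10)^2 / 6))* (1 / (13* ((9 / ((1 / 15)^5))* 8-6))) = -396984375 / 57741459263488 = -0.00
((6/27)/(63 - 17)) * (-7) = -7/207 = -0.03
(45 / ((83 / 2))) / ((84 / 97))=1455 / 1162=1.25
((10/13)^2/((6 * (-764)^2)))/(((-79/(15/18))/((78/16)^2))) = -125/2951166976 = -0.00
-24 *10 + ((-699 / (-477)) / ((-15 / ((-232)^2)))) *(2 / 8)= -3707648 / 2385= -1554.57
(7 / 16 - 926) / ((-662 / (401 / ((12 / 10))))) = 29692045 / 63552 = 467.21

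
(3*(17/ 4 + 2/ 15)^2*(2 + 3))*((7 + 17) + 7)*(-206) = -220856617/ 120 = -1840471.81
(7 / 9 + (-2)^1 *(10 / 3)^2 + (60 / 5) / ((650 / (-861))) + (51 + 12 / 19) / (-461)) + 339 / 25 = -23.89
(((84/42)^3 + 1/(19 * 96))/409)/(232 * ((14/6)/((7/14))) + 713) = 0.00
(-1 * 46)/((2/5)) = -115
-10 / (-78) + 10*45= 17555 / 39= 450.13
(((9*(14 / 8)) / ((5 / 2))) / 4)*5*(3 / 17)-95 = -12731 / 136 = -93.61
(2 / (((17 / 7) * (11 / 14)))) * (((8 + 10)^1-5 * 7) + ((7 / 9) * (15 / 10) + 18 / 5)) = -35966 / 2805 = -12.82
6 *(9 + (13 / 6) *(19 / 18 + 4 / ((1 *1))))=119.72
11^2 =121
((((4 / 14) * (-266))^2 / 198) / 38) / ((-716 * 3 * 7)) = -19 / 372141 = -0.00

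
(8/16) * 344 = 172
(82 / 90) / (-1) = -41 / 45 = -0.91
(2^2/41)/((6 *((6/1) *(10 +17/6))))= 0.00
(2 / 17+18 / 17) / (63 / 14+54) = 40 / 1989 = 0.02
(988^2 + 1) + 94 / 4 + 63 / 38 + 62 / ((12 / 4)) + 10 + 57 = 976257.82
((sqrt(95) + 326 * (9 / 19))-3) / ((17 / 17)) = sqrt(95) + 2877 / 19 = 161.17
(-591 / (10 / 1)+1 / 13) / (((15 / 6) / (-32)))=245536 / 325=755.50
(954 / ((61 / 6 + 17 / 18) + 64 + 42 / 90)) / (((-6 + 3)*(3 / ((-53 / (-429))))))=-84270 / 486343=-0.17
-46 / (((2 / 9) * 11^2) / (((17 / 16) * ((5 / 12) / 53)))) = -5865 / 410432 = -0.01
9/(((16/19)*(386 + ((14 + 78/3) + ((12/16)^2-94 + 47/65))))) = 65/2027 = 0.03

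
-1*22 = -22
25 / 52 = 0.48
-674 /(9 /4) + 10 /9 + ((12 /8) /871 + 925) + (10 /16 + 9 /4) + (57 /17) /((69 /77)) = 15525673843 /24520392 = 633.17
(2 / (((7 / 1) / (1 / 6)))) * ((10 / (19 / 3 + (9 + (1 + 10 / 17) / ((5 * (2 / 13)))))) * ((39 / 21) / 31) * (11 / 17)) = 14300 / 13478087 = 0.00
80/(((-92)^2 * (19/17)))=85/10051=0.01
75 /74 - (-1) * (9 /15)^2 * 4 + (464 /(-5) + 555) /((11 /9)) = 7745559 /20350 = 380.62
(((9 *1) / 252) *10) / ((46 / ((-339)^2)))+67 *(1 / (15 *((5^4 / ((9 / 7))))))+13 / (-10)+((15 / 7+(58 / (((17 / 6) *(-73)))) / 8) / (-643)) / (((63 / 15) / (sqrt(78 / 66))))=256148981 / 287500-61035 *sqrt(143) / 860204114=890.95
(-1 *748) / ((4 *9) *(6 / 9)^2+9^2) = -7.71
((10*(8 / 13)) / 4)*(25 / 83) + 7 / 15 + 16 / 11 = 424543 / 178035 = 2.38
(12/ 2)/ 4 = 3/ 2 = 1.50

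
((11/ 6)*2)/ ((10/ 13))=143/ 30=4.77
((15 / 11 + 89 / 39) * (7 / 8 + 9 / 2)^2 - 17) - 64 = 166975 / 6864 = 24.33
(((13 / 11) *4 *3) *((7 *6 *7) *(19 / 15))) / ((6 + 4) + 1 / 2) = 27664 / 55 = 502.98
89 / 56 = 1.59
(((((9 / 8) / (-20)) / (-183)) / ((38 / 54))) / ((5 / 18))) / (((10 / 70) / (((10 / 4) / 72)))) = 567 / 1483520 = 0.00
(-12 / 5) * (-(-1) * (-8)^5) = 393216 / 5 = 78643.20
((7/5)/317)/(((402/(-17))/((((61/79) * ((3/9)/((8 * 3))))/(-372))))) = 7259/1348210941120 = 0.00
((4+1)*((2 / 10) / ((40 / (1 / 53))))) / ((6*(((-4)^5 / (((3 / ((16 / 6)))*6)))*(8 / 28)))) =-63 / 34734080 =-0.00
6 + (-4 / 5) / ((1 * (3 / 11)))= 46 / 15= 3.07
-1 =-1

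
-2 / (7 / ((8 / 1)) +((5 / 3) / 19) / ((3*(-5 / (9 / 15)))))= -4560 / 1987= -2.29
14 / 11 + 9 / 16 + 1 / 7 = 2437 / 1232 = 1.98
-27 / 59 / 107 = -27 / 6313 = -0.00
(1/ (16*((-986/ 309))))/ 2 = -0.01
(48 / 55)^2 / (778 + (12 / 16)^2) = 36864 / 37682425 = 0.00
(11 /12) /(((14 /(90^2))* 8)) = 7425 /112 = 66.29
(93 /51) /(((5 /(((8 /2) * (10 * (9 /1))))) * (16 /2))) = 279 /17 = 16.41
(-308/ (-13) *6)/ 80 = 231/ 130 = 1.78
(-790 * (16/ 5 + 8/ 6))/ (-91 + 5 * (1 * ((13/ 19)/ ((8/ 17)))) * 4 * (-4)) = 204136/ 11817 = 17.27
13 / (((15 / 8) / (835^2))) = 14502280 / 3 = 4834093.33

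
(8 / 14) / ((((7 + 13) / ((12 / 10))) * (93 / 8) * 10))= 8 / 27125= 0.00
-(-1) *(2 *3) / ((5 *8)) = 3 / 20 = 0.15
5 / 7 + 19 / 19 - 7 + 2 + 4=5 / 7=0.71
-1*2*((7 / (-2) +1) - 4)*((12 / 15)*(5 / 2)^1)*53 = 1378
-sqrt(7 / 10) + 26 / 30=13 / 15 -sqrt(70) / 10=0.03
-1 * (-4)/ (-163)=-4/ 163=-0.02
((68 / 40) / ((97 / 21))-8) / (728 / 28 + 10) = -0.21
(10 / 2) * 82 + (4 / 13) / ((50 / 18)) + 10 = 136536 / 325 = 420.11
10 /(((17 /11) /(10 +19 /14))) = 8745 /119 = 73.49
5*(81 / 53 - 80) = -20795 / 53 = -392.36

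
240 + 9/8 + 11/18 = 17405/72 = 241.74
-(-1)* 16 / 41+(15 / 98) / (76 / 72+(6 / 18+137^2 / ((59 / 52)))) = 13774625621 / 35296641331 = 0.39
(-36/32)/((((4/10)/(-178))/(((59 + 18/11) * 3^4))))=216378135/88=2458842.44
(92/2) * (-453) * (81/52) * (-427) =360361953/26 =13860075.12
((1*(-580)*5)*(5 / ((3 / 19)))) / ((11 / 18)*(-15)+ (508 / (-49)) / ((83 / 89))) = 2240917000 / 494957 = 4527.50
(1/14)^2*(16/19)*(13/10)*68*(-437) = -40664/245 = -165.98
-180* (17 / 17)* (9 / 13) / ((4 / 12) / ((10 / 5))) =-9720 / 13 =-747.69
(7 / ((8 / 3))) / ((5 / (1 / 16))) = 21 / 640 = 0.03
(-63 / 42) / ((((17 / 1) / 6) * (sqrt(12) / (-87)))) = 261 * sqrt(3) / 34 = 13.30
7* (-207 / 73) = -1449 / 73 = -19.85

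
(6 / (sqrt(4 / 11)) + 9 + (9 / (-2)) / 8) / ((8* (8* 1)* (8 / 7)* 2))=945 / 16384 + 21* sqrt(11) / 1024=0.13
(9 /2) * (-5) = -45 /2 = -22.50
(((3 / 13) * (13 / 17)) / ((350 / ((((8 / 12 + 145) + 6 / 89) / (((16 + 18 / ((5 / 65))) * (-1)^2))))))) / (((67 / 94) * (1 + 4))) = 1828817 / 22174906250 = 0.00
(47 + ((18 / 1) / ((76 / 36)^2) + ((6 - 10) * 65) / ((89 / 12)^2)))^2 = 17537330125102225 / 8176631589361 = 2144.81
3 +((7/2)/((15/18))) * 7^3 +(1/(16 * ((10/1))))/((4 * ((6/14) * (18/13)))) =49890907/34560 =1443.60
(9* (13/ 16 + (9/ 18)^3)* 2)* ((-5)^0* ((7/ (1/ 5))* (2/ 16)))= 73.83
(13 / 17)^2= 169 / 289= 0.58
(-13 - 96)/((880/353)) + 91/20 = -34473/880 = -39.17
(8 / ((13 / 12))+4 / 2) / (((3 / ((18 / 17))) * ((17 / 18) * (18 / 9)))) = 6588 / 3757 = 1.75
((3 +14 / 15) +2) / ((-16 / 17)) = -1513 / 240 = -6.30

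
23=23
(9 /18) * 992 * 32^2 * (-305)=-154910720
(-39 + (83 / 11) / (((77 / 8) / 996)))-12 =618147 / 847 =729.81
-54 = -54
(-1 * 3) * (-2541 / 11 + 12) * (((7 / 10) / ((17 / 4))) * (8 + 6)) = 128772 / 85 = 1514.96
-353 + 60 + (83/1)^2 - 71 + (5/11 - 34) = 71406/11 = 6491.45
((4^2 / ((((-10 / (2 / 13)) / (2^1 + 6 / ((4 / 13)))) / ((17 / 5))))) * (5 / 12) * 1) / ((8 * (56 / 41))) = -29971 / 43680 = -0.69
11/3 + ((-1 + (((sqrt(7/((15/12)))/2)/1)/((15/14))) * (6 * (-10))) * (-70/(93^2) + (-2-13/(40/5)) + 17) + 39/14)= -6474181 * sqrt(35)/43245-3349009/484344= -892.61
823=823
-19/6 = -3.17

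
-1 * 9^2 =-81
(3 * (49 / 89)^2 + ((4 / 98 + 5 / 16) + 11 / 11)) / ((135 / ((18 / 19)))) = 14051333 / 884934120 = 0.02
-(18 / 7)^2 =-324 / 49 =-6.61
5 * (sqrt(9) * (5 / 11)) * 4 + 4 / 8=611 / 22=27.77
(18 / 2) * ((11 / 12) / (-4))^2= 0.47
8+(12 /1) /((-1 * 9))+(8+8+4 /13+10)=32.97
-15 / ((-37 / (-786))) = -11790 / 37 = -318.65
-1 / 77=-0.01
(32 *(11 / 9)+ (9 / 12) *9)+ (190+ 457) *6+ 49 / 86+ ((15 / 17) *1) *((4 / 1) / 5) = 103399163 / 26316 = 3929.14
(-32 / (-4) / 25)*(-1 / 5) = -8 / 125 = -0.06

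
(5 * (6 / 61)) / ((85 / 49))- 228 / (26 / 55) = -6498168 / 13481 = -482.02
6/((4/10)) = 15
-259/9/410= -259/3690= -0.07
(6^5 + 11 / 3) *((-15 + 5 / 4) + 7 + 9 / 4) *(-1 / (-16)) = -70017 / 32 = -2188.03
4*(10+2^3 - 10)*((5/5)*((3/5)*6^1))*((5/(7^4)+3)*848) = 3520733184/12005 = 293272.24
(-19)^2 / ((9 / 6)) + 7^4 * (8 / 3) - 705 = 17815 / 3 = 5938.33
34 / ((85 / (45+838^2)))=1404578 / 5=280915.60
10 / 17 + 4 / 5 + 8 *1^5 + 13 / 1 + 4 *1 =2243 / 85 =26.39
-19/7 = -2.71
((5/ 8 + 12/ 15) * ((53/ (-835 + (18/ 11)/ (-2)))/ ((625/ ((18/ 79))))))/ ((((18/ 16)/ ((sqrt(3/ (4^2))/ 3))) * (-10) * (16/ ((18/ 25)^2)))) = 897237 * sqrt(3)/ 113488437500000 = 0.00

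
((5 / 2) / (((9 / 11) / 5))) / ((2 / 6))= 45.83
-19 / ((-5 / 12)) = 228 / 5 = 45.60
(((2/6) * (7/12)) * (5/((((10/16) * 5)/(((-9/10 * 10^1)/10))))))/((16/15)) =-21/80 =-0.26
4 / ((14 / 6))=12 / 7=1.71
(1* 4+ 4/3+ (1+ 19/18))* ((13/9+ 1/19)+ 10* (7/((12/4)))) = 14861/81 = 183.47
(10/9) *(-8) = -80/9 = -8.89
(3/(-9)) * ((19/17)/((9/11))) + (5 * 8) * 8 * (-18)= -2644049/459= -5760.46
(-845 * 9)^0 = 1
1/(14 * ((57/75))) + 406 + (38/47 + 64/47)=5104119/12502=408.26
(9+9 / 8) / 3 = 27 / 8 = 3.38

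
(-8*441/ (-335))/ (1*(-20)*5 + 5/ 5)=-392/ 3685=-0.11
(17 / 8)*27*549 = 251991 / 8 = 31498.88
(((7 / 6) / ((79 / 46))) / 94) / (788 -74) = 23 / 2272356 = 0.00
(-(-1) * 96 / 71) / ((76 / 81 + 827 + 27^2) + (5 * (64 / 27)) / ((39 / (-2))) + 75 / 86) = 2897856 / 3337405907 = 0.00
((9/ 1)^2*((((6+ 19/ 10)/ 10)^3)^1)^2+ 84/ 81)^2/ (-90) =-313188272280223405724677478329/ 65610000000000000000000000000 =-4.77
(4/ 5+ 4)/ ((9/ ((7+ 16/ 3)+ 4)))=392/ 45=8.71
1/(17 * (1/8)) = 8/17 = 0.47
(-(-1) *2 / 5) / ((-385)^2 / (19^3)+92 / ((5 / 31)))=13718 / 20302993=0.00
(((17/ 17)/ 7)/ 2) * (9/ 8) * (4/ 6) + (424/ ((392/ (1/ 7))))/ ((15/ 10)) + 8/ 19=90347/ 156408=0.58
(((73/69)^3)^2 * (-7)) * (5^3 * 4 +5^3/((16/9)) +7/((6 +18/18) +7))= -9674948420882059/1726690609296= -5603.17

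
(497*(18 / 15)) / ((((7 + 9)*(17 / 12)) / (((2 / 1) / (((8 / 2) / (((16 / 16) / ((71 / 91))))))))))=5733 / 340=16.86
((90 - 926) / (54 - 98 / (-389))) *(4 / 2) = -81301 / 2638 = -30.82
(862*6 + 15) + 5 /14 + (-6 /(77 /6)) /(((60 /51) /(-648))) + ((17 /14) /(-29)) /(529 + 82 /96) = 3092246768141 /567918890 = 5444.87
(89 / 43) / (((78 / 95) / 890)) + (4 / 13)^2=48914239 / 21801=2243.67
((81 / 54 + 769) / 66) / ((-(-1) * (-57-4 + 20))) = -1541 / 5412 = -0.28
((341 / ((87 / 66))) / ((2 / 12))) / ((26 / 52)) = 3104.28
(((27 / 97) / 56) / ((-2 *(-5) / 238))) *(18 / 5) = 4131 / 9700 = 0.43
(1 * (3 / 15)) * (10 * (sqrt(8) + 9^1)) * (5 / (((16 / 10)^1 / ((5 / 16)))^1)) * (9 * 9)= 10125 * sqrt(2) / 32 + 91125 / 64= 1871.29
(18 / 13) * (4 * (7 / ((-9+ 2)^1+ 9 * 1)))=252 / 13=19.38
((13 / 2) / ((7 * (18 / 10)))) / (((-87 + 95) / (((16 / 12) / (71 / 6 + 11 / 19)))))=247 / 35658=0.01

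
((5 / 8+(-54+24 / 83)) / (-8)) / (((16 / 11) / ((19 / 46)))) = 7367041 / 3909632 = 1.88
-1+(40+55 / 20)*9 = 1535 / 4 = 383.75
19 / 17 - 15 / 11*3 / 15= 158 / 187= 0.84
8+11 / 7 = 67 / 7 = 9.57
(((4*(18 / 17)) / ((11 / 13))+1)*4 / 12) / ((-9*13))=-1123 / 65637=-0.02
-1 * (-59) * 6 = 354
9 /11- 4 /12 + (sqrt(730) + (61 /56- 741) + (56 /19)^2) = -487496371 /667128 + sqrt(730) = -703.72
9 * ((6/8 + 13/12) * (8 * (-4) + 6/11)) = -519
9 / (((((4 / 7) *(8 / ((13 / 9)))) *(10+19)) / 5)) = 455 / 928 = 0.49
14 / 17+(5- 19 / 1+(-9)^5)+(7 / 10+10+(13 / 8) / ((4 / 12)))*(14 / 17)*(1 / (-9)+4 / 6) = -36141691 / 612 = -59055.05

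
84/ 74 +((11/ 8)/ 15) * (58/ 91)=241123/ 202020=1.19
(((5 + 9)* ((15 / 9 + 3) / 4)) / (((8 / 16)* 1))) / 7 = 14 / 3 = 4.67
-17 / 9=-1.89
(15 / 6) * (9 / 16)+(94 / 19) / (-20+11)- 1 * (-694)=3802255 / 5472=694.86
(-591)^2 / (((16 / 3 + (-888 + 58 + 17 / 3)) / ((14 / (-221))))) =77618 / 2873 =27.02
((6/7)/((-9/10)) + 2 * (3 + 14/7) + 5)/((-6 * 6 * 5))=-59/756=-0.08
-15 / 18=-5 / 6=-0.83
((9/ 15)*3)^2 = 81/ 25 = 3.24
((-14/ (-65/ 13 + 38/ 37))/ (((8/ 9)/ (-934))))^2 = 2687074569/ 196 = 13709564.13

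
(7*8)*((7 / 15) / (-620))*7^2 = -4802 / 2325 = -2.07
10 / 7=1.43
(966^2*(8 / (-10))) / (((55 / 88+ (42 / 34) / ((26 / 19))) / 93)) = -613732968576 / 13505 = -45444869.94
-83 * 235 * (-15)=292575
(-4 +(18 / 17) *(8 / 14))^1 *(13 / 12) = -1313 / 357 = -3.68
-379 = -379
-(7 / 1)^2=-49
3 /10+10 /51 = 253 /510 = 0.50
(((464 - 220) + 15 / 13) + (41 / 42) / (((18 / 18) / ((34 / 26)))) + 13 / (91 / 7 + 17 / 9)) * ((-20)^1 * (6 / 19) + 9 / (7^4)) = -434172285707 / 278139043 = -1560.99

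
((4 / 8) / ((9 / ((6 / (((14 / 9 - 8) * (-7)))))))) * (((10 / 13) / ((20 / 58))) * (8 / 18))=2 / 273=0.01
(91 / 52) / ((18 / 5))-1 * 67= -4789 / 72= -66.51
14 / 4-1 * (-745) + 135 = 1767 / 2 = 883.50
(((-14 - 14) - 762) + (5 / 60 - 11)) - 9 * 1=-9719 / 12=-809.92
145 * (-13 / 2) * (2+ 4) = -5655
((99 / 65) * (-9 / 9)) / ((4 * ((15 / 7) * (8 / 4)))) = -231 / 2600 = -0.09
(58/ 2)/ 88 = 29/ 88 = 0.33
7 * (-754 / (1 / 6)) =-31668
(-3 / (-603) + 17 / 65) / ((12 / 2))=1741 / 39195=0.04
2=2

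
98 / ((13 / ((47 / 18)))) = 2303 / 117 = 19.68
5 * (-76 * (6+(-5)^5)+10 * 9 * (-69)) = 1154170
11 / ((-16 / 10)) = -55 / 8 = -6.88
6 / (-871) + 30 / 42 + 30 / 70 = 6926 / 6097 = 1.14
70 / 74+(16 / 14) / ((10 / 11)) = 2853 / 1295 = 2.20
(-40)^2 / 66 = 800 / 33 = 24.24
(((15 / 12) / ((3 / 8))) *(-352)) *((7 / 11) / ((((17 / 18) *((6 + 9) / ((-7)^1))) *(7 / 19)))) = 17024 / 17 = 1001.41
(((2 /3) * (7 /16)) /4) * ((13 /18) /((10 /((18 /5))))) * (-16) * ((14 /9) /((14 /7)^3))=-637 /10800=-0.06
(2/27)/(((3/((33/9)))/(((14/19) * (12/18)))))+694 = 9613210/13851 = 694.04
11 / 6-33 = -187 / 6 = -31.17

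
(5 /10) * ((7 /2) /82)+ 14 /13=4683 /4264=1.10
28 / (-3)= -28 / 3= -9.33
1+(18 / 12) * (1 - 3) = -2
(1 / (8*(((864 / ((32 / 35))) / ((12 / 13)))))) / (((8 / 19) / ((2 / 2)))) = 19 / 65520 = 0.00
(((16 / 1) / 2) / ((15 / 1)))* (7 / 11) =56 / 165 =0.34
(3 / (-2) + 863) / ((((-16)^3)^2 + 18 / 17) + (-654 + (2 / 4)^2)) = 58582 / 1140806305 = 0.00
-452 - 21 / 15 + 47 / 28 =-451.72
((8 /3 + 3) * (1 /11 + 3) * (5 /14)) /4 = 1.56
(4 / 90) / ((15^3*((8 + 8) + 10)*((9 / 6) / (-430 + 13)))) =-0.00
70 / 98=5 / 7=0.71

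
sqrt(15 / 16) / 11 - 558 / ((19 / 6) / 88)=-294624 / 19 + sqrt(15) / 44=-15506.44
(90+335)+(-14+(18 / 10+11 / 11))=2069 / 5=413.80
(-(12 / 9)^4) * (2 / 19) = -512 / 1539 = -0.33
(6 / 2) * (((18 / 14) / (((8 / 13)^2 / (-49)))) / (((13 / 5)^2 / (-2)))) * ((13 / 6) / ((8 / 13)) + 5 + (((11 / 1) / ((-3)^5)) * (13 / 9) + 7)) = 94642975 / 41472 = 2282.09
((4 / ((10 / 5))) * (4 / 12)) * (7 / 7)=2 / 3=0.67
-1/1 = -1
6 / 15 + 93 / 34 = 533 / 170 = 3.14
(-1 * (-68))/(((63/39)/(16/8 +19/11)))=156.90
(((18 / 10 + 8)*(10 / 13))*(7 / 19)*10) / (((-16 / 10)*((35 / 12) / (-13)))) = 77.37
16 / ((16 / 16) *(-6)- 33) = -16 / 39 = -0.41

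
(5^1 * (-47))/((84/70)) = -1175/6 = -195.83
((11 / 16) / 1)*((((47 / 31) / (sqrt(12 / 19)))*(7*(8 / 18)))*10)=18095*sqrt(57) / 3348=40.80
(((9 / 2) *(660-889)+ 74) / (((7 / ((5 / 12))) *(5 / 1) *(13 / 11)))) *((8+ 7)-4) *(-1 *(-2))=-231473 / 1092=-211.97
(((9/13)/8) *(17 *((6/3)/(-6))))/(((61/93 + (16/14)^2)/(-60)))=3486105/232466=15.00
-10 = -10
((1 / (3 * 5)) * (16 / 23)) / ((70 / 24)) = 64 / 4025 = 0.02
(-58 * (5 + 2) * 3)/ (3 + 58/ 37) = -45066/ 169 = -266.66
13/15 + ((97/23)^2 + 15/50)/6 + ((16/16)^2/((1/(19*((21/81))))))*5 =1628873/57132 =28.51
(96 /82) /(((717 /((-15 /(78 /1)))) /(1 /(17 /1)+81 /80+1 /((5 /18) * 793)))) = -1160297 /3434608294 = -0.00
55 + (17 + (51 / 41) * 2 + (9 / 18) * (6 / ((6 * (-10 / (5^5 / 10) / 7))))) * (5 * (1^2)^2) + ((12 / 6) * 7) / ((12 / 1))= -386977 / 984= -393.27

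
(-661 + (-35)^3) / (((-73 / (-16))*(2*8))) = -596.38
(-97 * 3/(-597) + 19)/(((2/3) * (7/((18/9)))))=1662/199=8.35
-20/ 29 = -0.69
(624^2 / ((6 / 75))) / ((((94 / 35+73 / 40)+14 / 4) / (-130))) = -177166080000 / 2243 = -78986214.89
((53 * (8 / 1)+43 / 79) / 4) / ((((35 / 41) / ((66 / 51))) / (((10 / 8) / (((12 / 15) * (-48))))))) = -5.24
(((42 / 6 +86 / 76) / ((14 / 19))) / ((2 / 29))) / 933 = 2987 / 17416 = 0.17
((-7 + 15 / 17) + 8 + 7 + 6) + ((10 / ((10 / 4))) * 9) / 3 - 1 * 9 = 304 / 17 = 17.88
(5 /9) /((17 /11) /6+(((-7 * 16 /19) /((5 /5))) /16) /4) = 836 /249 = 3.36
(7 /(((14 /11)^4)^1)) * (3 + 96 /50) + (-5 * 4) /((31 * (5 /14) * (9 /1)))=494751997 /38278800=12.92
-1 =-1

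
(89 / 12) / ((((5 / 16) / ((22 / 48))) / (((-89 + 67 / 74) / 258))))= -2127367 / 572760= -3.71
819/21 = 39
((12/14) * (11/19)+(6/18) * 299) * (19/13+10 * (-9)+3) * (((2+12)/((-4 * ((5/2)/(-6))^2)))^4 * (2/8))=-6827433204178944/19296875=-353810303.70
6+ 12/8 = 15/2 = 7.50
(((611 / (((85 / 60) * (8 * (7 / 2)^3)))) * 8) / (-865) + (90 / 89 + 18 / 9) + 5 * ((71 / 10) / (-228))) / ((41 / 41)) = 582142181431 / 204698187960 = 2.84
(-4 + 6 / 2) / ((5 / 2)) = -2 / 5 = -0.40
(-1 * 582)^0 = 1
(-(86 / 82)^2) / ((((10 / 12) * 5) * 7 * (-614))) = 5547 / 90311725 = 0.00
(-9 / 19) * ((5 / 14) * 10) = -225 / 133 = -1.69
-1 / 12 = -0.08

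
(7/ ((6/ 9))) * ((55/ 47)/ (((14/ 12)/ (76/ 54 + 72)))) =109010/ 141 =773.12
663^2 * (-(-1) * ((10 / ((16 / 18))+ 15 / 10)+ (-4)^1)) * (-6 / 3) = -15384915 / 2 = -7692457.50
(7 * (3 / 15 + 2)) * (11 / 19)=847 / 95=8.92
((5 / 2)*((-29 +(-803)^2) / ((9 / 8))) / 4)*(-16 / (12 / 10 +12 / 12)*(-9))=257912000 / 11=23446545.45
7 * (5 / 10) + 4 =15 / 2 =7.50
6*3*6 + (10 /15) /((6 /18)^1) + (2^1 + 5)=117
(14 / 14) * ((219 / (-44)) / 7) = -219 / 308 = -0.71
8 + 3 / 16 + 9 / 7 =1061 / 112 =9.47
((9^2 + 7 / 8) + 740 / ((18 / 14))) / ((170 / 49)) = 463883 / 2448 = 189.49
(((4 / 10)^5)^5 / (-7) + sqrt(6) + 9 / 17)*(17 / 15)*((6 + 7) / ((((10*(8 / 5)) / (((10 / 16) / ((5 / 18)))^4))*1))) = 533805191500658457747861 / 42724609375000000000000 + 483327*sqrt(6) / 20480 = 70.30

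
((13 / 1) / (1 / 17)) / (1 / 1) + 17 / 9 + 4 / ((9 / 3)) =2018 / 9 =224.22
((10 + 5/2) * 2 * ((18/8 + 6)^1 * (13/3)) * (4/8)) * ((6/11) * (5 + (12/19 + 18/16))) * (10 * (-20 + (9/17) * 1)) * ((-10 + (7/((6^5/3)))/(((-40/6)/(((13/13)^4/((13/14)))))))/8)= 9545847382825/23814144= 400847.81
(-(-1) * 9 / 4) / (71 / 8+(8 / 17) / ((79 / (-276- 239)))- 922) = -0.00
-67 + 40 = -27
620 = 620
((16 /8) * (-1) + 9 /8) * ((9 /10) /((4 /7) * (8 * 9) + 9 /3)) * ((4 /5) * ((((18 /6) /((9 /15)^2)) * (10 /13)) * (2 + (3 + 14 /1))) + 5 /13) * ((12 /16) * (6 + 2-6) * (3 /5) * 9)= -3028347 /214240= -14.14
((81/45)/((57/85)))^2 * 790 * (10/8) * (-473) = -2429789175/722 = -3365358.97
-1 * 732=-732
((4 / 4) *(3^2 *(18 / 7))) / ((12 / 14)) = 27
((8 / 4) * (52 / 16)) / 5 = 13 / 10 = 1.30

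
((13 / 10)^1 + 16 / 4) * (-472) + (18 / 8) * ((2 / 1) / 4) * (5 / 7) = -700223 / 280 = -2500.80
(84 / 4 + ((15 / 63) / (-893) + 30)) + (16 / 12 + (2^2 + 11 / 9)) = 3238003 / 56259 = 57.56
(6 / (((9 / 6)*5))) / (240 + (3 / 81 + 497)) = 0.00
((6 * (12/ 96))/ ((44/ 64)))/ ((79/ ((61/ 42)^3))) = 226981/ 5365206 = 0.04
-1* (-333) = 333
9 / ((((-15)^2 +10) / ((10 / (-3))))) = -6 / 47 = -0.13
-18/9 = -2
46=46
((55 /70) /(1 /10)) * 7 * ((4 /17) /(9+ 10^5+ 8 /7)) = 1540 /11901207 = 0.00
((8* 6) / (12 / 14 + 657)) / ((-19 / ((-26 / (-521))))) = -2912 / 15194965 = -0.00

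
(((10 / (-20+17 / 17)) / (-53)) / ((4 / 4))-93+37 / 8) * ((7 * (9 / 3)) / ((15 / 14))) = -34881581 / 20140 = -1731.96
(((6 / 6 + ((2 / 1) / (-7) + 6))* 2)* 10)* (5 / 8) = 1175 / 14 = 83.93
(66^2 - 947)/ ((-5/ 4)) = -13636/ 5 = -2727.20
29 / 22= 1.32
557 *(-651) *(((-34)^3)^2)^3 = -1336770000037064620327515052572672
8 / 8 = 1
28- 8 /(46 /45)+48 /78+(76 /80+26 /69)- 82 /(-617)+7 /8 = 511918417 /22137960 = 23.12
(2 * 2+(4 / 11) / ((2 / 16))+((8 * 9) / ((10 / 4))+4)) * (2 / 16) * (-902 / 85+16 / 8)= -199836 / 4675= -42.75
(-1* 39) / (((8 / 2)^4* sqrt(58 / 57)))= -0.15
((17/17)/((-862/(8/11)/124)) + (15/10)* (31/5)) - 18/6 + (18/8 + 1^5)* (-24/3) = -938937/47410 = -19.80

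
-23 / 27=-0.85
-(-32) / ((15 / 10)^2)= 14.22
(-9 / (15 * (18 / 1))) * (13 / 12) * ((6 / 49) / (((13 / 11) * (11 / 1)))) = -1 / 2940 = -0.00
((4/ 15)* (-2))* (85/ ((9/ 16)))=-2176/ 27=-80.59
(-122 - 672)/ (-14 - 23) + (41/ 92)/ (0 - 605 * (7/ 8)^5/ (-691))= 194279546994/ 8653167985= 22.45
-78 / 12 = -13 / 2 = -6.50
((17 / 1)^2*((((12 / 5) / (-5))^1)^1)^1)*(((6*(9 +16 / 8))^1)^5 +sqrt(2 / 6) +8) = -173723576132.57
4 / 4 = 1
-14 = -14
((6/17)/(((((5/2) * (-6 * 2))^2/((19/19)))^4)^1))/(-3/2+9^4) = 1/12193782525000000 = 0.00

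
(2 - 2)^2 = 0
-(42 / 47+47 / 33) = -2.32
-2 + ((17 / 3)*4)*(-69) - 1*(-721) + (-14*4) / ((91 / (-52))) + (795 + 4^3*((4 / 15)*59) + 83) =16079 / 15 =1071.93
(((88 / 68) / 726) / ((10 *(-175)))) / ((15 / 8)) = -4 / 7363125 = -0.00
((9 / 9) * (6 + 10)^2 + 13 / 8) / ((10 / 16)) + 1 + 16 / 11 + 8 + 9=23741 / 55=431.65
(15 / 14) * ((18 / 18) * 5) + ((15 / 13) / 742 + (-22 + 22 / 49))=-546669 / 33761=-16.19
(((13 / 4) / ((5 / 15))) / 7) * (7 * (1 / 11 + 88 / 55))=3627 / 220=16.49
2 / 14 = 1 / 7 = 0.14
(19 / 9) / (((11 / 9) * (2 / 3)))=57 / 22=2.59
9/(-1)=-9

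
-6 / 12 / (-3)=1 / 6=0.17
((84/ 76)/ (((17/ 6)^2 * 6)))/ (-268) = -63/ 735794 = -0.00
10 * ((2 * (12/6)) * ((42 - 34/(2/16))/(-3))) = 3066.67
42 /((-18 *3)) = -7 /9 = -0.78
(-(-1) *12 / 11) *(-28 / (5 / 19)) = -6384 / 55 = -116.07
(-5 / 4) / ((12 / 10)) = -25 / 24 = -1.04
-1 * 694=-694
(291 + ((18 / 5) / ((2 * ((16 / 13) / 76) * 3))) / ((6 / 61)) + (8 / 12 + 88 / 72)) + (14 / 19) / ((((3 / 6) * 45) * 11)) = 5597579 / 8360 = 669.57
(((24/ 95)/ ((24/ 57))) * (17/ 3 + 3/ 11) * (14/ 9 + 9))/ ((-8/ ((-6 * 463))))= 431053/ 33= 13062.21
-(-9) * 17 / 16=153 / 16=9.56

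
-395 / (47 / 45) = -17775 / 47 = -378.19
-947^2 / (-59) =896809 / 59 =15200.15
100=100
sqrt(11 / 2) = sqrt(22) / 2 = 2.35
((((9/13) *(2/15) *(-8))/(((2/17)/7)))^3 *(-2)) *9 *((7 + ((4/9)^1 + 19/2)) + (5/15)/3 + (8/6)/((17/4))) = 1456662541824/54925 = 26520938.40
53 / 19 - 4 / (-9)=553 / 171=3.23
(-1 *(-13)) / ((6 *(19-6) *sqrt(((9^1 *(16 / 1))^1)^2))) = 1 / 864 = 0.00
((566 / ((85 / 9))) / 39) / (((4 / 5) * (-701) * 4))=-849 / 1239368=-0.00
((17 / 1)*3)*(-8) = -408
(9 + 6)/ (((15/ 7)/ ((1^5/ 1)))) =7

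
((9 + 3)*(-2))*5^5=-75000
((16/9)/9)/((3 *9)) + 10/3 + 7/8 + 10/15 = 85421/17496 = 4.88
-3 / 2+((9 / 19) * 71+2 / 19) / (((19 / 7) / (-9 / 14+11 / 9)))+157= 162.70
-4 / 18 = -0.22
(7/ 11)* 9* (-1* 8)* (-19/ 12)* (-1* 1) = -798/ 11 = -72.55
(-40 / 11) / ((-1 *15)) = 8 / 33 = 0.24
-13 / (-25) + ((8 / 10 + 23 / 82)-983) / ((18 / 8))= -4021073 / 9225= -435.89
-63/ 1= -63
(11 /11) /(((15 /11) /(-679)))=-7469 /15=-497.93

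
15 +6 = 21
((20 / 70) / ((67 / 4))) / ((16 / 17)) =17 / 938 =0.02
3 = 3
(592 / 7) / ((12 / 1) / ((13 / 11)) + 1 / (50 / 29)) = 384800 / 48839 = 7.88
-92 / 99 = -0.93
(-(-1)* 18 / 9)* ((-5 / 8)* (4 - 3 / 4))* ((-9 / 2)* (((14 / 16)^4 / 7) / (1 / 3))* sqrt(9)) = 1805895 / 131072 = 13.78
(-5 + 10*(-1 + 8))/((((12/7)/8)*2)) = 455/3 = 151.67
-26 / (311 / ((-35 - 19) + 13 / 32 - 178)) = 96343 / 4976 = 19.36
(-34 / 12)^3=-4913 / 216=-22.75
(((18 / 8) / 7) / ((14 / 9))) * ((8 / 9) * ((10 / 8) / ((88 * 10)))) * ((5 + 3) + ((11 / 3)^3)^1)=221 / 14784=0.01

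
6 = 6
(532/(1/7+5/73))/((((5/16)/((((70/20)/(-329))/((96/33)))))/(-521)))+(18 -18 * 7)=386754913/25380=15238.57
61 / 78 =0.78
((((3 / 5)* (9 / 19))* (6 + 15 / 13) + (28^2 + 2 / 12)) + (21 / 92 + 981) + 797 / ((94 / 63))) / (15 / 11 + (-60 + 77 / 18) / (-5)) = 1216789253691 / 6612695362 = 184.01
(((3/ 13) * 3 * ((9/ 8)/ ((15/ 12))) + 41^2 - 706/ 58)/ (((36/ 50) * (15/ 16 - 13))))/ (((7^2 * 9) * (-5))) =8391772/ 96262803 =0.09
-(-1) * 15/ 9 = 5/ 3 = 1.67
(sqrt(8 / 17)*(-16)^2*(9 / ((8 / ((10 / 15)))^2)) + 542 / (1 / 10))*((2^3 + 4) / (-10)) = -6504 - 192*sqrt(34) / 85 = -6517.17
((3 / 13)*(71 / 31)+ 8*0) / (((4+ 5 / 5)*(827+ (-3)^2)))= 213 / 1684540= 0.00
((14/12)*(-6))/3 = -7/3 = -2.33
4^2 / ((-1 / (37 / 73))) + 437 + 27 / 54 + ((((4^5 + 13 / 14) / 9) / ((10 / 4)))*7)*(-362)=-251850751 / 2190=-115000.34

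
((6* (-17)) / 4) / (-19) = 51 / 38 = 1.34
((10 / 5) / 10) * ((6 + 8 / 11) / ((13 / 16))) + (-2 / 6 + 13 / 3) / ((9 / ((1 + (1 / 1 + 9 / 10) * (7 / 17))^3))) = 732848729 / 175639750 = 4.17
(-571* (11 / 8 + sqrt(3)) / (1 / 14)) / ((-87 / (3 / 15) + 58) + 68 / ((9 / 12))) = 131901 / 3436 + 23982* sqrt(3) / 859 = 86.74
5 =5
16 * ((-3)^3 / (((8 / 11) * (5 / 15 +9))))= -891 / 14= -63.64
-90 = -90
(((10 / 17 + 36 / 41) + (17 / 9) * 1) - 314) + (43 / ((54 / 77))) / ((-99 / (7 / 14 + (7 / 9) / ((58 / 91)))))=-27558824303 / 88411662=-311.71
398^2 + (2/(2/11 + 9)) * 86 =16000696/101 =158422.73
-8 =-8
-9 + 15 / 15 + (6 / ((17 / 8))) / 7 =-904 / 119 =-7.60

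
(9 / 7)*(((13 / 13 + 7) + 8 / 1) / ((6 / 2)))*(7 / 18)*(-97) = -776 / 3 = -258.67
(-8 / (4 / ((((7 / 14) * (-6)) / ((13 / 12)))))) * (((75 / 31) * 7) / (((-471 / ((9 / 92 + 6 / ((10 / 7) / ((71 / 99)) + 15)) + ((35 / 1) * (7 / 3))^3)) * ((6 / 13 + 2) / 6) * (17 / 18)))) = -38700243637965 / 138243524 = -279942.54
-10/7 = -1.43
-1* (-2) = 2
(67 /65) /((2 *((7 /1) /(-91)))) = -67 /10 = -6.70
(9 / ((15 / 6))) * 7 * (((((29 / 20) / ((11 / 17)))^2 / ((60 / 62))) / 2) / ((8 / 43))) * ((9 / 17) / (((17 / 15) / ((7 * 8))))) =4449459357 / 484000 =9193.10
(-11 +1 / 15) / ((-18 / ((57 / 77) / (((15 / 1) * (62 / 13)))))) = 10127 / 1611225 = 0.01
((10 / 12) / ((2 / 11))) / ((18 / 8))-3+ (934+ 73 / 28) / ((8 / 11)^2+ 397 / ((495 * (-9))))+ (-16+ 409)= 41087093515 / 16294068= 2521.60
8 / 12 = 2 / 3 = 0.67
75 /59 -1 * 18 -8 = -24.73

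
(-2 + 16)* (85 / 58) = 595 / 29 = 20.52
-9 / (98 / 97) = -873 / 98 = -8.91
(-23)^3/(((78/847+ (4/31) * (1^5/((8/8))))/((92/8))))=-7347785137/11612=-632775.16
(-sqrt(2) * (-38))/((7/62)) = 2356 * sqrt(2)/7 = 475.98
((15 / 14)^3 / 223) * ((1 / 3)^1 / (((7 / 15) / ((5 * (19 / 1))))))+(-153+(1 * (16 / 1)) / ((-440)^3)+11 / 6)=-1289542858125769 / 8551776156000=-150.79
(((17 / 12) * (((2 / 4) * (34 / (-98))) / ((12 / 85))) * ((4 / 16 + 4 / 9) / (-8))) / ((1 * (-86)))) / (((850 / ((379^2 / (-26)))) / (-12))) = -207561245 / 1514612736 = -0.14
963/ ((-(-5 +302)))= -107/ 33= -3.24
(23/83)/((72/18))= 23/332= 0.07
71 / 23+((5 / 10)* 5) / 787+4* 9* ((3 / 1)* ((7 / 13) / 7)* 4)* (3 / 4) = 13183745 / 470626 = 28.01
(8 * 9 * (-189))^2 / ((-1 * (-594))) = 3429216 / 11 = 311746.91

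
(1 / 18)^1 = 1 / 18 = 0.06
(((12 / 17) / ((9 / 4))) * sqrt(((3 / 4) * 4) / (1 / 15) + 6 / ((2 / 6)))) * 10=160 * sqrt(7) / 17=24.90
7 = 7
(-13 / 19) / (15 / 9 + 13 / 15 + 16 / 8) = -195 / 1292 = -0.15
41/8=5.12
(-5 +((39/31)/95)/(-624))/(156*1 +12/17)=-0.03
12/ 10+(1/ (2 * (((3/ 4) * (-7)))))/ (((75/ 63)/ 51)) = -72/ 25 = -2.88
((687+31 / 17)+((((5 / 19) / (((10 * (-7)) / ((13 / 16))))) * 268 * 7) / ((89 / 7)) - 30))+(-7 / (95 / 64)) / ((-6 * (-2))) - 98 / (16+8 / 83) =375548112569 / 576089880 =651.89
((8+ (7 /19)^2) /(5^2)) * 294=863478 /9025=95.68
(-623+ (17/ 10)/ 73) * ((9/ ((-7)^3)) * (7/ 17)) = 4092957/ 608090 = 6.73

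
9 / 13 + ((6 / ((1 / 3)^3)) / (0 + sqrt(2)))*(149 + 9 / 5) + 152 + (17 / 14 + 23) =32197 / 182 + 61074*sqrt(2) / 5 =17451.24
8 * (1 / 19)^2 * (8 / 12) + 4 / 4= 1.01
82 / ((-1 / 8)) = -656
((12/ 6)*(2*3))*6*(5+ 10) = 1080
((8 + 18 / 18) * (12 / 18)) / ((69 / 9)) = 18 / 23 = 0.78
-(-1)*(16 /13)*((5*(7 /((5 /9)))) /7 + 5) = 224 /13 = 17.23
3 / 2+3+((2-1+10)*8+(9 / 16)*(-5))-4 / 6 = 4273 / 48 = 89.02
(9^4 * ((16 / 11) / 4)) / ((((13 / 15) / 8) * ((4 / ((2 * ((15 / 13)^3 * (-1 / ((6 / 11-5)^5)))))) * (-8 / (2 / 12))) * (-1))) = 1621005766875 / 8067775586689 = 0.20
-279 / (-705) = 93 / 235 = 0.40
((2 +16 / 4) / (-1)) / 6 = -1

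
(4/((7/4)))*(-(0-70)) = 160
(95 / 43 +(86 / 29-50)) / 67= -55897 / 83549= -0.67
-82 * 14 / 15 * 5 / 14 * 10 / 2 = -410 / 3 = -136.67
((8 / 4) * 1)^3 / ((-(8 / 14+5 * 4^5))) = -14 / 8961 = -0.00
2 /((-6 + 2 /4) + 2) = -4 /7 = -0.57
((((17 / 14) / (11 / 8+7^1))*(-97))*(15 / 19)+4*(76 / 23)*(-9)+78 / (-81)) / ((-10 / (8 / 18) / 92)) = 1160070256 / 2165373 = 535.74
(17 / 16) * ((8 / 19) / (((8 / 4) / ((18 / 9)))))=17 / 38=0.45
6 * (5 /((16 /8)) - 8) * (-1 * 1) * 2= 66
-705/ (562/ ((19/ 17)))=-1.40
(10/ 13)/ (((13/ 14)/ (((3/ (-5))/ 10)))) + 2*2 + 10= 11788/ 845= 13.95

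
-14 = -14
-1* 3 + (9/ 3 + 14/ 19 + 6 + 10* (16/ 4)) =46.74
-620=-620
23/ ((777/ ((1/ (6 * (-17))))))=-0.00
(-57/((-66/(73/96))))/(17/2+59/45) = 0.07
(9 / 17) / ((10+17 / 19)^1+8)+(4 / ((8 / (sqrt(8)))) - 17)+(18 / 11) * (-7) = -1908358 / 67133+sqrt(2) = -27.01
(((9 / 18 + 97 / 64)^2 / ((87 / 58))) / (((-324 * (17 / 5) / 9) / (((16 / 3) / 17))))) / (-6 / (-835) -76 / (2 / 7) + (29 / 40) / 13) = 0.00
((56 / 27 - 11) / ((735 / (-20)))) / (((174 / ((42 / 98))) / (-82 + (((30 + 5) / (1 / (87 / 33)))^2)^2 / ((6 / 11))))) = 255788457881293 / 3217188051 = 79506.84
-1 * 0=0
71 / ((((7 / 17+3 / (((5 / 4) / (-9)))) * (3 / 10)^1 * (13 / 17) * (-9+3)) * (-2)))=-512975 / 421434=-1.22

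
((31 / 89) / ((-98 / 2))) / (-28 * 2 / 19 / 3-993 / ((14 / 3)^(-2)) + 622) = 589 / 1740396602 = 0.00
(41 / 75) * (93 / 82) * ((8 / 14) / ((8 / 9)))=0.40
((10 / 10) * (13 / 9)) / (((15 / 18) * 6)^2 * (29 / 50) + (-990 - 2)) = -26 / 17595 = -0.00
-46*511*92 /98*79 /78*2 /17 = -12202972 /4641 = -2629.38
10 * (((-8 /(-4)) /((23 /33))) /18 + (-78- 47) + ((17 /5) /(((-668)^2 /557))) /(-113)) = -2171732701201 /1739604264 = -1248.41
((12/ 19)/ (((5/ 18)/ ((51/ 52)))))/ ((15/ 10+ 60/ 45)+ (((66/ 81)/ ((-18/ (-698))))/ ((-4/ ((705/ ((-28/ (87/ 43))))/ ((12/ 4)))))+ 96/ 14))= 537162192/ 34645322855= 0.02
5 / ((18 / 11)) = 55 / 18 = 3.06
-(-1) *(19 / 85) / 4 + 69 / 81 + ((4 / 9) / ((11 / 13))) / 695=2550353 / 2807244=0.91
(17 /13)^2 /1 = 1.71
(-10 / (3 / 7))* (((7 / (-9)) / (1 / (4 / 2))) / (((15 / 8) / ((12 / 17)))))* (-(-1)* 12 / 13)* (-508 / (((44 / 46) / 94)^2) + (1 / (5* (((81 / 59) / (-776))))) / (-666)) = -2008539527238508544 / 32457824685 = -61881519.99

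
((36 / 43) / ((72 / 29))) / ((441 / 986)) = 14297 / 18963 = 0.75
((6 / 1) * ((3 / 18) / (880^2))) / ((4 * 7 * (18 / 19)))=19 / 390297600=0.00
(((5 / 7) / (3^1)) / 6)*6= 5 / 21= 0.24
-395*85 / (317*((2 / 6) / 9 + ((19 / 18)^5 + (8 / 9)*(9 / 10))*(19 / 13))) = -4123745964000 / 121533213961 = -33.93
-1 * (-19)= 19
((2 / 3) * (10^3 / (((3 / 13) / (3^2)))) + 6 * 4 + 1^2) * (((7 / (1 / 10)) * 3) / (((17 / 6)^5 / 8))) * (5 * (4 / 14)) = 485688960000 / 1419857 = 342068.93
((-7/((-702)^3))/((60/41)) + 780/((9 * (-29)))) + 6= 1812769666243/601950229920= 3.01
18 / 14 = 9 / 7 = 1.29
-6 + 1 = -5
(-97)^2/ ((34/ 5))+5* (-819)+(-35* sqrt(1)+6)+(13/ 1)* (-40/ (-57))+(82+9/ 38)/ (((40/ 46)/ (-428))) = -41868721/ 969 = -43208.17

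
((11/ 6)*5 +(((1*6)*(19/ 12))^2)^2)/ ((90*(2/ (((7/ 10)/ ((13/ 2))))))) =2739821/ 561600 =4.88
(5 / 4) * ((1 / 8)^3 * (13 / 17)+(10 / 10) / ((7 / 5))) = 218055 / 243712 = 0.89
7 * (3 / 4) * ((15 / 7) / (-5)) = -9 / 4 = -2.25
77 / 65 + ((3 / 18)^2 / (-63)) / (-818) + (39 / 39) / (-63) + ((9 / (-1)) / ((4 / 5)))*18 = -24278447707 / 120589560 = -201.33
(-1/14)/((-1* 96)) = 1/1344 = 0.00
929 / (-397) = -929 / 397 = -2.34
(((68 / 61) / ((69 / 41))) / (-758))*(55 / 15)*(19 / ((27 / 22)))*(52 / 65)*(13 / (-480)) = 20831239 / 19381813650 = 0.00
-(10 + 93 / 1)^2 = -10609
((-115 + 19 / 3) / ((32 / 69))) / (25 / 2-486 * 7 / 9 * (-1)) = -0.60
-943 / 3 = -314.33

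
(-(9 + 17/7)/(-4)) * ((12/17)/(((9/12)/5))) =1600/119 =13.45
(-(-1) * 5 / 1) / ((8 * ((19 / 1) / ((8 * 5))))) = 25 / 19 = 1.32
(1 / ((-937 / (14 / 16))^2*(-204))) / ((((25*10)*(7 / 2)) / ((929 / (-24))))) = 0.00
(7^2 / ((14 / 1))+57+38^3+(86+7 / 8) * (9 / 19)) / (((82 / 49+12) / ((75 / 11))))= 27412.23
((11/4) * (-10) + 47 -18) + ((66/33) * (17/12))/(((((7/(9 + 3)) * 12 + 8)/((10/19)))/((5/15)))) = 1573/1026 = 1.53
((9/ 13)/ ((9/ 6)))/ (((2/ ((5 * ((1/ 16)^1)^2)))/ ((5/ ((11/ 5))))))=375/ 36608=0.01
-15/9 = -5/3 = -1.67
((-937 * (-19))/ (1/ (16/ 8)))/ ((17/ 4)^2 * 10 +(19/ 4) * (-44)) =-284848/ 227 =-1254.84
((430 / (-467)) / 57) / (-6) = 215 / 79857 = 0.00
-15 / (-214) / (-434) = -15 / 92876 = -0.00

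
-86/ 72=-43/ 36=-1.19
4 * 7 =28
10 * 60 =600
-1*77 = -77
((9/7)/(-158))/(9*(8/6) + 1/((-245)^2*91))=-7022925/10356473558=-0.00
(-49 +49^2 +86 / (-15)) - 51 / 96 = 1125953 / 480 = 2345.74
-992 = -992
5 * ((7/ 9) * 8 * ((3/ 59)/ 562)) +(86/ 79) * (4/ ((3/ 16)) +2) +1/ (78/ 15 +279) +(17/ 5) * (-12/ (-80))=14470663875533/ 558342588300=25.92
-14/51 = -0.27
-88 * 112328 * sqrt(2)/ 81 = -9884864 * sqrt(2)/ 81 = -172584.06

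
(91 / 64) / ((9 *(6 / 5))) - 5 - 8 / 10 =-97949 / 17280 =-5.67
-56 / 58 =-28 / 29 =-0.97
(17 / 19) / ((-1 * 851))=-17 / 16169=-0.00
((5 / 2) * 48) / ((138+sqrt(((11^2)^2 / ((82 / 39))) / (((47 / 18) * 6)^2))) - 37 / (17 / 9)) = 7513604240 / 7399157777 - 543320 * sqrt(3198) / 672650707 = 0.97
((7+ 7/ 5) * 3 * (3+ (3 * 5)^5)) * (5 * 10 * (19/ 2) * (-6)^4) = 11780322039360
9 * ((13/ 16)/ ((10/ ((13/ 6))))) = 507/ 320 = 1.58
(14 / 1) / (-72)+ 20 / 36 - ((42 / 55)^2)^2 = 6937069 / 329422500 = 0.02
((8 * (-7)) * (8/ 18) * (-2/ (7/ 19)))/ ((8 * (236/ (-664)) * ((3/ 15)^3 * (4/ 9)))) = -13364.41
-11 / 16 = -0.69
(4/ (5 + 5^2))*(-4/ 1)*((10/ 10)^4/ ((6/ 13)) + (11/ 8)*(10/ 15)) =-1.64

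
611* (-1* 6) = -3666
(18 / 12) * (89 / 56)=267 / 112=2.38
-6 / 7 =-0.86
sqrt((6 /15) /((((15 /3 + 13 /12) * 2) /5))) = 2 * sqrt(219) /73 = 0.41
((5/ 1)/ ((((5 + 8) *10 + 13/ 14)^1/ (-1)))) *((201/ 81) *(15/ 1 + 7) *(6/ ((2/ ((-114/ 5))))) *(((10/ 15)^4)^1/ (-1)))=-12546688/ 445419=-28.17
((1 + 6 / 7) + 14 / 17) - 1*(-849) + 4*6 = 104206 / 119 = 875.68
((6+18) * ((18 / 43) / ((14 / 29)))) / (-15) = -2088 / 1505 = -1.39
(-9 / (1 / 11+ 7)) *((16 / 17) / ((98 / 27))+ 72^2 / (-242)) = 3199500 / 119119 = 26.86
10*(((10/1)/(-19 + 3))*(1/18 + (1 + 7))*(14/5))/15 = -1015/108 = -9.40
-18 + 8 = -10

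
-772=-772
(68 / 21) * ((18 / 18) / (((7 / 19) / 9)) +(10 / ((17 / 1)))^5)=973982188 / 12277587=79.33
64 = 64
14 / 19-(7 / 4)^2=-2.33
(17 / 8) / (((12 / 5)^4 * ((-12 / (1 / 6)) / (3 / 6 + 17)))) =-371875 / 23887872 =-0.02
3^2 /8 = 9 /8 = 1.12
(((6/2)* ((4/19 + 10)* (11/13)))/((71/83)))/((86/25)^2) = 166051875/64851826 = 2.56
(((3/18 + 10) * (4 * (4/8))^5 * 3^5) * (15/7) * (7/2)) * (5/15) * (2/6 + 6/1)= 1251720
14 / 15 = 0.93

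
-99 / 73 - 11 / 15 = -2288 / 1095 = -2.09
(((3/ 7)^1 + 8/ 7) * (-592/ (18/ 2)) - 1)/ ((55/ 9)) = -1315/ 77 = -17.08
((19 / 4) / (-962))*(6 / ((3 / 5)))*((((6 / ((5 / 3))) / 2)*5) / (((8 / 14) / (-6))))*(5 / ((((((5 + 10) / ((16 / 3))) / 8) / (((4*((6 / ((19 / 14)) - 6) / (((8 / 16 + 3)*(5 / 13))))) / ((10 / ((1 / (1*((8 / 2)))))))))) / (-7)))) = 2016 / 37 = 54.49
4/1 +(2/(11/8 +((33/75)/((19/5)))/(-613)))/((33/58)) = 138587684/21136401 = 6.56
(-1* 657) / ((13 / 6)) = -3942 / 13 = -303.23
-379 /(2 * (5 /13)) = -4927 /10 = -492.70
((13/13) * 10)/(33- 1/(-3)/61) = 183/604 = 0.30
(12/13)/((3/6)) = 24/13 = 1.85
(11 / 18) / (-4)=-11 / 72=-0.15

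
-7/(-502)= 7/502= 0.01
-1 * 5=-5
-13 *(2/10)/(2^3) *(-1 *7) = 91/40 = 2.28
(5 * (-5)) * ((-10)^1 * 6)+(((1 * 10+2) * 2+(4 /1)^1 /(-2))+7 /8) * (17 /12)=1532.41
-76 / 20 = -19 / 5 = -3.80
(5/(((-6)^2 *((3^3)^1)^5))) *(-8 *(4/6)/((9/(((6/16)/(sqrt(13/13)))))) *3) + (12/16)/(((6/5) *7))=1937102305/21695547384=0.09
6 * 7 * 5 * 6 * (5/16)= 1575/4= 393.75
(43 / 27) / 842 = 43 / 22734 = 0.00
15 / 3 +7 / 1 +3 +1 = 16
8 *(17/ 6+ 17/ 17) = 92/ 3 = 30.67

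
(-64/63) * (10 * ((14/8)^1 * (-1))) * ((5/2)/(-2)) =-200/9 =-22.22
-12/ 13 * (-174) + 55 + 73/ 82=230795/ 1066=216.51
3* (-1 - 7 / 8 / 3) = -31 / 8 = -3.88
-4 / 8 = -1 / 2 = -0.50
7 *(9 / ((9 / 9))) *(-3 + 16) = 819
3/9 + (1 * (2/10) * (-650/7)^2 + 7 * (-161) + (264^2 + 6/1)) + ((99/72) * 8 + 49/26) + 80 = 269040929/3822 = 70392.71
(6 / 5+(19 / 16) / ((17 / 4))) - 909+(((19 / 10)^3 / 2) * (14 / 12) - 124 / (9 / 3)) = -64249993 / 68000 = -944.85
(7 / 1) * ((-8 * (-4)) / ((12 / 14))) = 784 / 3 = 261.33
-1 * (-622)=622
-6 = -6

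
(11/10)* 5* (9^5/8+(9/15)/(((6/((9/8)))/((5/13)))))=16888113/416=40596.43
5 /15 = 1 /3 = 0.33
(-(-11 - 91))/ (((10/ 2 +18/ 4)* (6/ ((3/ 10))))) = 0.54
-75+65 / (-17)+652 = 9744 / 17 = 573.18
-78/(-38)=39/19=2.05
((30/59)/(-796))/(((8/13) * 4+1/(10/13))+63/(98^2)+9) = -222950/4456331773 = -0.00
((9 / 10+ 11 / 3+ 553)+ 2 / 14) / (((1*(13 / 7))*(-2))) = -117119 / 780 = -150.15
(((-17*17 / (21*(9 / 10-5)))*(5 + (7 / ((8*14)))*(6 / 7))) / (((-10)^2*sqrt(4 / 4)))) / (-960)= -81787 / 462873600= -0.00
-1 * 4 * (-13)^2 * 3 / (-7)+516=5640 / 7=805.71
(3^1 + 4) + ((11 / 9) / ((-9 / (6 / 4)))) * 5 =323 / 54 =5.98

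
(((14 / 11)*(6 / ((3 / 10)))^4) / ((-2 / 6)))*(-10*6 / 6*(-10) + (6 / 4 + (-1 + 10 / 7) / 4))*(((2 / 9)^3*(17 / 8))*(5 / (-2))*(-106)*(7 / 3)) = -895045018.08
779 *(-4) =-3116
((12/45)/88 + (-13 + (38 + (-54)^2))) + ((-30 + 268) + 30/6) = 1050721/330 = 3184.00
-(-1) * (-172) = -172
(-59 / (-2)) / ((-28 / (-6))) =177 / 28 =6.32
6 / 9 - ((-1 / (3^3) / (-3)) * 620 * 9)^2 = -384346 / 81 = -4745.01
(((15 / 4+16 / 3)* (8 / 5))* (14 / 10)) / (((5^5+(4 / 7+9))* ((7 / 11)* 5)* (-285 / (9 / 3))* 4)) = -0.00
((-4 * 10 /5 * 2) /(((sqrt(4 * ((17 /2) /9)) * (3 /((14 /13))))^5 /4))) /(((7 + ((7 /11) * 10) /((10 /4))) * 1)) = -0.00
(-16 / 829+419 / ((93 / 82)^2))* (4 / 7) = 9341798960 / 50190147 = 186.13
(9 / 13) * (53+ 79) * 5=5940 / 13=456.92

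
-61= -61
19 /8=2.38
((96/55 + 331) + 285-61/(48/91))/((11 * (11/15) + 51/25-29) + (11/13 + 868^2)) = 86160295/129284461504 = 0.00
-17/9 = -1.89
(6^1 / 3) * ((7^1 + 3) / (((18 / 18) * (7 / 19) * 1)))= 380 / 7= 54.29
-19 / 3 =-6.33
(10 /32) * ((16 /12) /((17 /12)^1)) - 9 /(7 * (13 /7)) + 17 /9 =2965 /1989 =1.49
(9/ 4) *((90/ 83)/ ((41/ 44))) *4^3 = 570240/ 3403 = 167.57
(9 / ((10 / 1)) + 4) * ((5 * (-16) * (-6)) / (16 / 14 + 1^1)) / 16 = 68.60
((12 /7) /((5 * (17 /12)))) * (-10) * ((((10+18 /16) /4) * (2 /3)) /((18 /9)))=-2.24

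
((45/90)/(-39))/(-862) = 0.00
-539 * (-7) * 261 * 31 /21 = 1453683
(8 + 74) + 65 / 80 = 1325 / 16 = 82.81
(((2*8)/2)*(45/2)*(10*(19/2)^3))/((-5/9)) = -2777895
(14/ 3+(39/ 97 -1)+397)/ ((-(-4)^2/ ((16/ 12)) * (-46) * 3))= 0.24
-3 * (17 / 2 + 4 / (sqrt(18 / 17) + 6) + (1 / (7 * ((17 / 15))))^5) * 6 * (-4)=173631693719324 / 262498902589 - 16 * sqrt(34) / 11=652.98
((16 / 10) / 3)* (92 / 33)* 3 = 736 / 165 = 4.46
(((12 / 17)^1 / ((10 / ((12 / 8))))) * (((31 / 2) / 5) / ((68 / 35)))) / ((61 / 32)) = 7812 / 88145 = 0.09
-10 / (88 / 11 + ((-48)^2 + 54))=-5 / 1183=-0.00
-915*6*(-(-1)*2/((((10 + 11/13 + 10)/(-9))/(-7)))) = -8992620/271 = -33183.10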